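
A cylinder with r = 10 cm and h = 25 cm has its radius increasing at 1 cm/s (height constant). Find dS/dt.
90π cm²/s

S = 2πrh + 2πr² (lateral + bases)
dS/dt = (2πh + 4πr)·dr/dt = (2π·25 + 4π·10)·1
= 90π cm²/s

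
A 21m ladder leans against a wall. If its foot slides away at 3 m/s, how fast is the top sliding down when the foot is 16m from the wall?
48√185/185 ≈ 3.529 m/s

x² + y² = 21²
2x·dx/dt + 2y·dy/dt = 0
dy/dt = -x/y · dx/dt = -16/√185 · 3 = -48√185/185 m/s
The top is descending at 48√185/185 ≈ 3.529 m/s.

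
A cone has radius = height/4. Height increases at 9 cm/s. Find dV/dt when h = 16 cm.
144π cm³/s

V = (1/3)π(h/4)²h = πh³/48
dV/dt = πh²/16 · 9
At h = 16: dV/dt = 144π cm³/s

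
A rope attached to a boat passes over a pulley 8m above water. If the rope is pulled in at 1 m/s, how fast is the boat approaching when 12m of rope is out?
3√5/5 ≈ 1.342 m/s

rope² = x² + 8²
x = √(12² - 8²) = 4√5
dx/dt = (rope/x) · d(rope)/dt = (12/(4√5)) · (-1) = -3√5/5 m/s
The boat approaches at 3√5/5 ≈ 1.342 m/s.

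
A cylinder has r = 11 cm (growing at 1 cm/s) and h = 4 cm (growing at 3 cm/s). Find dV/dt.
451π cm³/s

V = πr²h
dV/dt = 2πrh·dr/dt + πr²·dh/dt
= 2π(11)(4)(1) + π(11)²(3)
= 451π cm³/s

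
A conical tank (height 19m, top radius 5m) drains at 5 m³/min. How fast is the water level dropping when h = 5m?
361/(125π) ≈ 0.9193 m/min

r/h = 5/19, so r = (5/19)h
V = (1/3)πr²h = (1/3)π((5/19)h)²h = (25/1083)πh³
dV/dh = (25/361)πh²
dh/dt = (dV/dt)/(dV/dh) = -5/((25/361)π·5²) = -361/(125π) m/min
The level is dropping at 361/(125π) ≈ 0.9193 m/min.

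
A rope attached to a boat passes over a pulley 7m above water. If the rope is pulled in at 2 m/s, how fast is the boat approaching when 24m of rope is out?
48√527/527 ≈ 2.091 m/s

rope² = x² + 7²
x = √(24² - 7²) = √527
dx/dt = (rope/x) · d(rope)/dt = (24/√527) · (-2) = -48√527/527 m/s
The boat approaches at 48√527/527 ≈ 2.091 m/s.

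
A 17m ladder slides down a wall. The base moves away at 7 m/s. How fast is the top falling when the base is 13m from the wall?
91√30/60 ≈ 8.307 m/s

x² + y² = 17²
2x·dx/dt + 2y·dy/dt = 0
dy/dt = -x/y · dx/dt = -13/(2√30) · 7 = -91√30/60 m/s
The top is descending at 91√30/60 ≈ 8.307 m/s.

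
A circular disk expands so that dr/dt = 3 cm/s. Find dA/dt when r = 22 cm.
132π cm²/s

A = πr²
dA/dt = 2πr · dr/dt = 2π(22)(3) = 132π cm²/s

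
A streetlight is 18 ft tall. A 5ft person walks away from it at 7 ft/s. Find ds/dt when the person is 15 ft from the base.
35/13 ft/s

By similar triangles: 18/(x+s) = 5/s
Solving: s = 5x/13
ds/dt = 5/13 · dx/dt = 5/13 · 7 = 35/13 ft/s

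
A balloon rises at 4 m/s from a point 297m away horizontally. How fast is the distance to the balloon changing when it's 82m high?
328√94933/94933 ≈ 1.065 m/s

z² = 297² + y²
z = √(297² + 82²) = √94933
dz/dt = y/z · dy/dt = 82/√94933 · 4 = 328√94933/94933 ≈ 1.065 m/s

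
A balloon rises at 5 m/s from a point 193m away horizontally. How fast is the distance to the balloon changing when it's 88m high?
440√44993/44993 ≈ 2.074 m/s

z² = 193² + y²
z = √(193² + 88²) = √44993
dz/dt = y/z · dy/dt = 88/√44993 · 5 = 440√44993/44993 ≈ 2.074 m/s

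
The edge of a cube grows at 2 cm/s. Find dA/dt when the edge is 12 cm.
288 cm²/s

A = 6s²
dA/dt = 12s · ds/dt = 12·12·2 = 288 cm²/s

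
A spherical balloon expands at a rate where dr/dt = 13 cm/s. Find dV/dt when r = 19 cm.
18772π cm³/s

V = (4/3)πr³
dV/dt = dV/dr · dr/dt = 4πr² · 13
At r = 19: dV/dt = 18772π cm³/s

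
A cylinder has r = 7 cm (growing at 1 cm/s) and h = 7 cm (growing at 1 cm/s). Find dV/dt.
147π cm³/s

V = πr²h
dV/dt = 2πrh·dr/dt + πr²·dh/dt
= 2π(7)(7)(1) + π(7)²(1)
= 147π cm³/s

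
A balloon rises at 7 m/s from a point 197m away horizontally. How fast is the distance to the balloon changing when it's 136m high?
952√57305/57305 ≈ 3.977 m/s

z² = 197² + y²
z = √(197² + 136²) = √57305
dz/dt = y/z · dy/dt = 136/√57305 · 7 = 952√57305/57305 ≈ 3.977 m/s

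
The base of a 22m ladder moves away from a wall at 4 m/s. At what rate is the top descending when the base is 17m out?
68√195/195 ≈ 4.87 m/s

x² + y² = 22²
2x·dx/dt + 2y·dy/dt = 0
dy/dt = -x/y · dx/dt = -17/√195 · 4 = -68√195/195 m/s
The top is descending at 68√195/195 ≈ 4.87 m/s.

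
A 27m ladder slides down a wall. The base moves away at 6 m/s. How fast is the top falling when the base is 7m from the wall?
21√170/170 ≈ 1.611 m/s

x² + y² = 27²
2x·dx/dt + 2y·dy/dt = 0
dy/dt = -x/y · dx/dt = -7/(2√170) · 6 = -21√170/170 m/s
The top is descending at 21√170/170 ≈ 1.611 m/s.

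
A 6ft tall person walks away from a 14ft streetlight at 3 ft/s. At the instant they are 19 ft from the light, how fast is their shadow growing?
9/4 ft/s

By similar triangles: 14/(x+s) = 6/s
Solving: s = 6x/8
ds/dt = 6/8 · dx/dt = 3/4 · 3 = 9/4 ft/s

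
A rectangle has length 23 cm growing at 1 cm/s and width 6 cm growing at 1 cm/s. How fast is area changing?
29 cm²/s

A = lw
dA/dt = w·dl/dt + l·dw/dt = 6·1 + 23·1 = 29 cm²/s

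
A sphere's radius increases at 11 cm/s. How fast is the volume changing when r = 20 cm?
17600π cm³/s

V = (4/3)πr³
dV/dt = dV/dr · dr/dt = 4πr² · 11
At r = 20: dV/dt = 17600π cm³/s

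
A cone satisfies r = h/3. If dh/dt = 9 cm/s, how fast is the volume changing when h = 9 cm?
81π cm³/s

V = (1/3)π(h/3)²h = πh³/27
dV/dt = πh²/9 · 9
At h = 9: dV/dt = 81π cm³/s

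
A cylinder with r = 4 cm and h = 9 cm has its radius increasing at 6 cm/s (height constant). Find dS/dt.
204π cm²/s

S = 2πrh + 2πr² (lateral + bases)
dS/dt = (2πh + 4πr)·dr/dt = (2π·9 + 4π·4)·6
= 204π cm²/s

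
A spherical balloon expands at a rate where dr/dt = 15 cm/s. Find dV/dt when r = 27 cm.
43740π cm³/s

V = (4/3)πr³
dV/dt = dV/dr · dr/dt = 4πr² · 15
At r = 27: dV/dt = 43740π cm³/s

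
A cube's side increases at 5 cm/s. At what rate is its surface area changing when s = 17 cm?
1020 cm²/s

A = 6s²
dA/dt = 12s · ds/dt = 12·17·5 = 1020 cm²/s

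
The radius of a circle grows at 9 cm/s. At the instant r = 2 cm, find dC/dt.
18π cm/s

C = 2πr
dC/dt = 2π · dr/dt = 2π · 9 = 18π cm/s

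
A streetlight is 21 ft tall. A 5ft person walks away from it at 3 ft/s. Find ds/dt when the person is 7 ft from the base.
15/16 ft/s

By similar triangles: 21/(x+s) = 5/s
Solving: s = 5x/16
ds/dt = 5/16 · dx/dt = 5/16 · 3 = 15/16 ft/s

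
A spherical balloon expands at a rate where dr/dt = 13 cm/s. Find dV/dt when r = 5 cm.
1300π cm³/s

V = (4/3)πr³
dV/dt = dV/dr · dr/dt = 4πr² · 13
At r = 5: dV/dt = 1300π cm³/s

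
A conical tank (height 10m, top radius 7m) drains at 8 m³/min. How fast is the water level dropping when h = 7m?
800/(2401π) ≈ 0.1061 m/min

r/h = 7/10, so r = (7/10)h
V = (1/3)πr²h = (1/3)π((7/10)h)²h = (49/300)πh³
dV/dh = (49/100)πh²
dh/dt = (dV/dt)/(dV/dh) = -8/((49/100)π·7²) = -800/(2401π) m/min
The level is dropping at 800/(2401π) ≈ 0.1061 m/min.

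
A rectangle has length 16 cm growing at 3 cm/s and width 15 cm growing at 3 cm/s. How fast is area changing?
93 cm²/s

A = lw
dA/dt = w·dl/dt + l·dw/dt = 15·3 + 16·3 = 93 cm²/s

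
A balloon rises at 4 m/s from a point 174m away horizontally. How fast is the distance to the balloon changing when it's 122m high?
122√11290/5645 ≈ 2.296 m/s

z² = 174² + y²
z = √(174² + 122²) = 2√11290
dz/dt = y/z · dy/dt = 122/(2√11290) · 4 = 122√11290/5645 ≈ 2.296 m/s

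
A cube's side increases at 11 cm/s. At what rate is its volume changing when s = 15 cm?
7425 cm³/s

V = s³
dV/dt = 3s² · ds/dt = 3·15²·11 = 7425 cm³/s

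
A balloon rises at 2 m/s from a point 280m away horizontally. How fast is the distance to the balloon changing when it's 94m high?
94√21809/21809 ≈ 0.6365 m/s

z² = 280² + y²
z = √(280² + 94²) = 2√21809
dz/dt = y/z · dy/dt = 94/(2√21809) · 2 = 94√21809/21809 ≈ 0.6365 m/s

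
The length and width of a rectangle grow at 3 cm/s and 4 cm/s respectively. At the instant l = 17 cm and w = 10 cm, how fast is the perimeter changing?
14 cm/s

P = 2(l + w)
dP/dt = 2(dl/dt + dw/dt) = 2(3 + 4) = 14 cm/s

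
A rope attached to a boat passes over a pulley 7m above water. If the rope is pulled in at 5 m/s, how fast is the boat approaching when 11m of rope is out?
55√2/12 ≈ 6.482 m/s

rope² = x² + 7²
x = √(11² - 7²) = 6√2
dx/dt = (rope/x) · d(rope)/dt = (11/(6√2)) · (-5) = -55√2/12 m/s
The boat approaches at 55√2/12 ≈ 6.482 m/s.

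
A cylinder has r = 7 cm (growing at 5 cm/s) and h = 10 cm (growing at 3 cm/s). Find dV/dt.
847π cm³/s

V = πr²h
dV/dt = 2πrh·dr/dt + πr²·dh/dt
= 2π(7)(10)(5) + π(7)²(3)
= 847π cm³/s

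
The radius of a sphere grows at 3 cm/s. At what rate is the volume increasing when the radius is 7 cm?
588π cm³/s

V = (4/3)πr³
dV/dt = dV/dr · dr/dt = 4πr² · 3
At r = 7: dV/dt = 588π cm³/s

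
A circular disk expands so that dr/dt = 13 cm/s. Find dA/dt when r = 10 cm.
260π cm²/s

A = πr²
dA/dt = 2πr · dr/dt = 2π(10)(13) = 260π cm²/s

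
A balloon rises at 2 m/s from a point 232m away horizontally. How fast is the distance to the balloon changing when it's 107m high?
214√65273/65273 ≈ 0.8376 m/s

z² = 232² + y²
z = √(232² + 107²) = √65273
dz/dt = y/z · dy/dt = 107/√65273 · 2 = 214√65273/65273 ≈ 0.8376 m/s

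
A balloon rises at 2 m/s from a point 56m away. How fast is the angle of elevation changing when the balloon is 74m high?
0.013005 rad/s

tan(θ) = y/56
sec²(θ) · dθ/dt = (1/56) · dy/dt
dθ/dt = cos²(θ)/56 · 2 = 56/(56² + 74²) · 2
dθ/dt = 0.013005 rad/s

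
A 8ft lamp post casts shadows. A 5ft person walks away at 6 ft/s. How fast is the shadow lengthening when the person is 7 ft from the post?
10 ft/s

By similar triangles: 8/(x+s) = 5/s
Solving: s = 5x/3
ds/dt = 5/3 · dx/dt = 5/3 · 6 = 10 ft/s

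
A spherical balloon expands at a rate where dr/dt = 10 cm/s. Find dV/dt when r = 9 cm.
3240π cm³/s

V = (4/3)πr³
dV/dt = dV/dr · dr/dt = 4πr² · 10
At r = 9: dV/dt = 3240π cm³/s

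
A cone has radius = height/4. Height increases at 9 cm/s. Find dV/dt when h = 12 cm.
81π cm³/s

V = (1/3)π(h/4)²h = πh³/48
dV/dt = πh²/16 · 9
At h = 12: dV/dt = 81π cm³/s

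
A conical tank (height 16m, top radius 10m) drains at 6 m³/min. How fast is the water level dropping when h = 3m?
128/(75π) ≈ 0.5432 m/min

r/h = 10/16, so r = (5/8)h
V = (1/3)πr²h = (1/3)π((5/8)h)²h = (25/192)πh³
dV/dh = (25/64)πh²
dh/dt = (dV/dt)/(dV/dh) = -6/((25/64)π·3²) = -128/(75π) m/min
The level is dropping at 128/(75π) ≈ 0.5432 m/min.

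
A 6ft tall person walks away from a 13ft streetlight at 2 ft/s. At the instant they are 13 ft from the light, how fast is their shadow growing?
12/7 ft/s

By similar triangles: 13/(x+s) = 6/s
Solving: s = 6x/7
ds/dt = 6/7 · dx/dt = 6/7 · 2 = 12/7 ft/s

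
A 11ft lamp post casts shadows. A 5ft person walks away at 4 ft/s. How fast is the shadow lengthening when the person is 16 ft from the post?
10/3 ft/s

By similar triangles: 11/(x+s) = 5/s
Solving: s = 5x/6
ds/dt = 5/6 · dx/dt = 5/6 · 4 = 10/3 ft/s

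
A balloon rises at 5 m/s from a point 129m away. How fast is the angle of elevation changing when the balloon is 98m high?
0.024576 rad/s

tan(θ) = y/129
sec²(θ) · dθ/dt = (1/129) · dy/dt
dθ/dt = cos²(θ)/129 · 5 = 129/(129² + 98²) · 5
dθ/dt = 0.024576 rad/s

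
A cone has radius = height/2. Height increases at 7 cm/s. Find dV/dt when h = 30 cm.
1575π cm³/s

V = (1/3)π(h/2)²h = πh³/12
dV/dt = πh²/4 · 7
At h = 30: dV/dt = 1575π cm³/s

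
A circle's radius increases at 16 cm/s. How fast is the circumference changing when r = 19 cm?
32π cm/s

C = 2πr
dC/dt = 2π · dr/dt = 2π · 16 = 32π cm/s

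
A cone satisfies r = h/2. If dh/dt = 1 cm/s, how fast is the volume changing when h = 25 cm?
625π/4 cm³/s

V = (1/3)π(h/2)²h = πh³/12
dV/dt = πh²/4 · 1
At h = 25: dV/dt = 625π/4 cm³/s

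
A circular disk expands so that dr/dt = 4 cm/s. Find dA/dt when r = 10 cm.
80π cm²/s

A = πr²
dA/dt = 2πr · dr/dt = 2π(10)(4) = 80π cm²/s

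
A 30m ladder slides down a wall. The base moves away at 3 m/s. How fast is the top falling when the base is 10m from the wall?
3√2/4 ≈ 1.061 m/s

x² + y² = 30²
2x·dx/dt + 2y·dy/dt = 0
dy/dt = -x/y · dx/dt = -10/(20√2) · 3 = -3√2/4 m/s
The top is descending at 3√2/4 ≈ 1.061 m/s.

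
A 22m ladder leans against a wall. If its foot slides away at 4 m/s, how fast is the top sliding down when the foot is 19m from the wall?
76√123/123 ≈ 6.853 m/s

x² + y² = 22²
2x·dx/dt + 2y·dy/dt = 0
dy/dt = -x/y · dx/dt = -19/√123 · 4 = -76√123/123 m/s
The top is descending at 76√123/123 ≈ 6.853 m/s.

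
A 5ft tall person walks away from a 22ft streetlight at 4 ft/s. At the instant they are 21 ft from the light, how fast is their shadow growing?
20/17 ft/s

By similar triangles: 22/(x+s) = 5/s
Solving: s = 5x/17
ds/dt = 5/17 · dx/dt = 5/17 · 4 = 20/17 ft/s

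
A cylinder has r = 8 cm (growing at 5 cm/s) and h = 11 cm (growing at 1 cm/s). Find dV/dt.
944π cm³/s

V = πr²h
dV/dt = 2πrh·dr/dt + πr²·dh/dt
= 2π(8)(11)(5) + π(8)²(1)
= 944π cm³/s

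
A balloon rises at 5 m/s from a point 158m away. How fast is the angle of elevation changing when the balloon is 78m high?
0.025444 rad/s

tan(θ) = y/158
sec²(θ) · dθ/dt = (1/158) · dy/dt
dθ/dt = cos²(θ)/158 · 5 = 158/(158² + 78²) · 5
dθ/dt = 0.025444 rad/s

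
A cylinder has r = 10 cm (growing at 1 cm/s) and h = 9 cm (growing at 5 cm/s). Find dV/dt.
680π cm³/s

V = πr²h
dV/dt = 2πrh·dr/dt + πr²·dh/dt
= 2π(10)(9)(1) + π(10)²(5)
= 680π cm³/s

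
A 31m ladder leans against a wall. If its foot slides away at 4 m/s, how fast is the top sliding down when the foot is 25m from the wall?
25√21/21 ≈ 5.455 m/s

x² + y² = 31²
2x·dx/dt + 2y·dy/dt = 0
dy/dt = -x/y · dx/dt = -25/(4√21) · 4 = -25√21/21 m/s
The top is descending at 25√21/21 ≈ 5.455 m/s.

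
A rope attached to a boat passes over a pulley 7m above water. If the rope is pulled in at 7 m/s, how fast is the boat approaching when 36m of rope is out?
252√1247/1247 ≈ 7.136 m/s

rope² = x² + 7²
x = √(36² - 7²) = √1247
dx/dt = (rope/x) · d(rope)/dt = (36/√1247) · (-7) = -252√1247/1247 m/s
The boat approaches at 252√1247/1247 ≈ 7.136 m/s.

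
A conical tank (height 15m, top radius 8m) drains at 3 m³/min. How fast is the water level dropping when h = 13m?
675/(10816π) ≈ 0.01986 m/min

r/h = 8/15, so r = (8/15)h
V = (1/3)πr²h = (1/3)π((8/15)h)²h = (64/675)πh³
dV/dh = (64/225)πh²
dh/dt = (dV/dt)/(dV/dh) = -3/((64/225)π·13²) = -675/(10816π) m/min
The level is dropping at 675/(10816π) ≈ 0.01986 m/min.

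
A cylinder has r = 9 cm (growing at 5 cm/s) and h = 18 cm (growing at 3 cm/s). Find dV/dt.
1863π cm³/s

V = πr²h
dV/dt = 2πrh·dr/dt + πr²·dh/dt
= 2π(9)(18)(5) + π(9)²(3)
= 1863π cm³/s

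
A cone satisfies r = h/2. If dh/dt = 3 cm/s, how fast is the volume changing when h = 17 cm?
867π/4 cm³/s

V = (1/3)π(h/2)²h = πh³/12
dV/dt = πh²/4 · 3
At h = 17: dV/dt = 867π/4 cm³/s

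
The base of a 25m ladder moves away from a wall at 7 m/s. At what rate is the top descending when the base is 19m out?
133√66/132 ≈ 8.186 m/s

x² + y² = 25²
2x·dx/dt + 2y·dy/dt = 0
dy/dt = -x/y · dx/dt = -19/(2√66) · 7 = -133√66/132 m/s
The top is descending at 133√66/132 ≈ 8.186 m/s.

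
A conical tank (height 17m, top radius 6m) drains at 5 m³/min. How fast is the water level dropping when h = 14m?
1445/(7056π) ≈ 0.06519 m/min

r/h = 6/17, so r = (6/17)h
V = (1/3)πr²h = (1/3)π((6/17)h)²h = (12/289)πh³
dV/dh = (36/289)πh²
dh/dt = (dV/dt)/(dV/dh) = -5/((36/289)π·14²) = -1445/(7056π) m/min
The level is dropping at 1445/(7056π) ≈ 0.06519 m/min.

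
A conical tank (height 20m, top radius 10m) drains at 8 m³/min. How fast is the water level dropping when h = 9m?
32/(81π) ≈ 0.1258 m/min

r/h = 10/20, so r = (1/2)h
V = (1/3)πr²h = (1/3)π((1/2)h)²h = (1/12)πh³
dV/dh = (1/4)πh²
dh/dt = (dV/dt)/(dV/dh) = -8/((1/4)π·9²) = -32/(81π) m/min
The level is dropping at 32/(81π) ≈ 0.1258 m/min.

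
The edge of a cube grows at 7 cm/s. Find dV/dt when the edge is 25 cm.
13125 cm³/s

V = s³
dV/dt = 3s² · ds/dt = 3·25²·7 = 13125 cm³/s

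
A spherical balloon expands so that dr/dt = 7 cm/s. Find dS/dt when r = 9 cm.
504π cm²/s

S = 4πr²
dS/dt = dS/dr · dr/dt = 8πr · 7
At r = 9: dS/dt = 504π cm²/s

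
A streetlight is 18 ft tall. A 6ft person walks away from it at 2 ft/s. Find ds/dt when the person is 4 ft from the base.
1 ft/s

By similar triangles: 18/(x+s) = 6/s
Solving: s = 6x/12
ds/dt = 6/12 · dx/dt = 1/2 · 2 = 1 ft/s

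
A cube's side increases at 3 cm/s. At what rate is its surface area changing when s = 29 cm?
1044 cm²/s

A = 6s²
dA/dt = 12s · ds/dt = 12·29·3 = 1044 cm²/s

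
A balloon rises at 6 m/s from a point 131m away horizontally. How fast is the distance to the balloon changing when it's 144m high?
864√37897/37897 ≈ 4.438 m/s

z² = 131² + y²
z = √(131² + 144²) = √37897
dz/dt = y/z · dy/dt = 144/√37897 · 6 = 864√37897/37897 ≈ 4.438 m/s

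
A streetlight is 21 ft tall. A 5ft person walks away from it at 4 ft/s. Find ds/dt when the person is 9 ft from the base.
5/4 ft/s

By similar triangles: 21/(x+s) = 5/s
Solving: s = 5x/16
ds/dt = 5/16 · dx/dt = 5/16 · 4 = 5/4 ft/s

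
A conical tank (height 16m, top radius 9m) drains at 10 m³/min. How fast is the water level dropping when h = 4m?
160/(81π) ≈ 0.6288 m/min

r/h = 9/16, so r = (9/16)h
V = (1/3)πr²h = (1/3)π((9/16)h)²h = (27/256)πh³
dV/dh = (81/256)πh²
dh/dt = (dV/dt)/(dV/dh) = -10/((81/256)π·4²) = -160/(81π) m/min
The level is dropping at 160/(81π) ≈ 0.6288 m/min.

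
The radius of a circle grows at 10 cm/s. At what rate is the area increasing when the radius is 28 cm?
560π cm²/s

A = πr²
dA/dt = 2πr · dr/dt = 2π(28)(10) = 560π cm²/s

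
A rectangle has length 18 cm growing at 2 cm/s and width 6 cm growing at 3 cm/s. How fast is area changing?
66 cm²/s

A = lw
dA/dt = w·dl/dt + l·dw/dt = 6·2 + 18·3 = 66 cm²/s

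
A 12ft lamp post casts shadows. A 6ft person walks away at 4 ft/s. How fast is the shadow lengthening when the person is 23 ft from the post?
4 ft/s

By similar triangles: 12/(x+s) = 6/s
Solving: s = 6x/6
ds/dt = 6/6 · dx/dt = 1 · 4 = 4 ft/s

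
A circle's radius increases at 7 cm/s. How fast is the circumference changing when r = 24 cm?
14π cm/s

C = 2πr
dC/dt = 2π · dr/dt = 2π · 7 = 14π cm/s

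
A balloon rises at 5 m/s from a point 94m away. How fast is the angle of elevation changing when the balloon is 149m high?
0.015143 rad/s

tan(θ) = y/94
sec²(θ) · dθ/dt = (1/94) · dy/dt
dθ/dt = cos²(θ)/94 · 5 = 94/(94² + 149²) · 5
dθ/dt = 0.015143 rad/s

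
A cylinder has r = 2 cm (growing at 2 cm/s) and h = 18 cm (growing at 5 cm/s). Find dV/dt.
164π cm³/s

V = πr²h
dV/dt = 2πrh·dr/dt + πr²·dh/dt
= 2π(2)(18)(2) + π(2)²(5)
= 164π cm³/s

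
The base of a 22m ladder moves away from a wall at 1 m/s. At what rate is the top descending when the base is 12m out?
6√85/85 ≈ 0.6508 m/s

x² + y² = 22²
2x·dx/dt + 2y·dy/dt = 0
dy/dt = -x/y · dx/dt = -12/(2√85) · 1 = -6√85/85 m/s
The top is descending at 6√85/85 ≈ 0.6508 m/s.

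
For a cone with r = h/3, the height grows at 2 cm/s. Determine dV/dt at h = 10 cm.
200π/9 cm³/s

V = (1/3)π(h/3)²h = πh³/27
dV/dt = πh²/9 · 2
At h = 10: dV/dt = 200π/9 cm³/s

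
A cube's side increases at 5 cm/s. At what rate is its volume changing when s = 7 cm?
735 cm³/s

V = s³
dV/dt = 3s² · ds/dt = 3·7²·5 = 735 cm³/s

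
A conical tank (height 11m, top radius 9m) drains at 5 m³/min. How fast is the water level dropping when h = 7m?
605/(3969π) ≈ 0.04852 m/min

r/h = 9/11, so r = (9/11)h
V = (1/3)πr²h = (1/3)π((9/11)h)²h = (27/121)πh³
dV/dh = (81/121)πh²
dh/dt = (dV/dt)/(dV/dh) = -5/((81/121)π·7²) = -605/(3969π) m/min
The level is dropping at 605/(3969π) ≈ 0.04852 m/min.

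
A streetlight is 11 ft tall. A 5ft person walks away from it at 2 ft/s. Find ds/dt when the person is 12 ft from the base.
5/3 ft/s

By similar triangles: 11/(x+s) = 5/s
Solving: s = 5x/6
ds/dt = 5/6 · dx/dt = 5/6 · 2 = 5/3 ft/s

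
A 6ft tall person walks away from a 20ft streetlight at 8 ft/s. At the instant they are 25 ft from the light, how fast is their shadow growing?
24/7 ft/s

By similar triangles: 20/(x+s) = 6/s
Solving: s = 6x/14
ds/dt = 6/14 · dx/dt = 3/7 · 8 = 24/7 ft/s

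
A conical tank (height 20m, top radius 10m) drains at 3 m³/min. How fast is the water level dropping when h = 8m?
3/(16π) ≈ 0.05968 m/min

r/h = 10/20, so r = (1/2)h
V = (1/3)πr²h = (1/3)π((1/2)h)²h = (1/12)πh³
dV/dh = (1/4)πh²
dh/dt = (dV/dt)/(dV/dh) = -3/((1/4)π·8²) = -3/(16π) m/min
The level is dropping at 3/(16π) ≈ 0.05968 m/min.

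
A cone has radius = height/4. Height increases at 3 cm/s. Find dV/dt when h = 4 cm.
3π cm³/s

V = (1/3)π(h/4)²h = πh³/48
dV/dt = πh²/16 · 3
At h = 4: dV/dt = 3π cm³/s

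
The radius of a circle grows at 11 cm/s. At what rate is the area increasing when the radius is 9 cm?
198π cm²/s

A = πr²
dA/dt = 2πr · dr/dt = 2π(9)(11) = 198π cm²/s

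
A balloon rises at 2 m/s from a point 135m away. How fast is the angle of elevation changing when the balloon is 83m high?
0.010751 rad/s

tan(θ) = y/135
sec²(θ) · dθ/dt = (1/135) · dy/dt
dθ/dt = cos²(θ)/135 · 2 = 135/(135² + 83²) · 2
dθ/dt = 0.010751 rad/s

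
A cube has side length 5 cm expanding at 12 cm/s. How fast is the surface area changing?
720 cm²/s

A = 6s²
dA/dt = 12s · ds/dt = 12·5·12 = 720 cm²/s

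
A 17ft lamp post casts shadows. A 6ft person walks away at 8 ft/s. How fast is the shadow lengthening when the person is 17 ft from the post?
48/11 ft/s

By similar triangles: 17/(x+s) = 6/s
Solving: s = 6x/11
ds/dt = 6/11 · dx/dt = 6/11 · 8 = 48/11 ft/s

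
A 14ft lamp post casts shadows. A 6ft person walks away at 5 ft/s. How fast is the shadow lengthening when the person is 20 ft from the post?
15/4 ft/s

By similar triangles: 14/(x+s) = 6/s
Solving: s = 6x/8
ds/dt = 6/8 · dx/dt = 3/4 · 5 = 15/4 ft/s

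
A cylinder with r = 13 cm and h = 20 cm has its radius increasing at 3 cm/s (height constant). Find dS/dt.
276π cm²/s

S = 2πrh + 2πr² (lateral + bases)
dS/dt = (2πh + 4πr)·dr/dt = (2π·20 + 4π·13)·3
= 276π cm²/s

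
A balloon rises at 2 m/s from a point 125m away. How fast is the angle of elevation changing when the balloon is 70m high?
0.01218 rad/s

tan(θ) = y/125
sec²(θ) · dθ/dt = (1/125) · dy/dt
dθ/dt = cos²(θ)/125 · 2 = 125/(125² + 70²) · 2
dθ/dt = 0.01218 rad/s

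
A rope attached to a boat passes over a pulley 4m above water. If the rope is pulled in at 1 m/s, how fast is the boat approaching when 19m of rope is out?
19√345/345 ≈ 1.023 m/s

rope² = x² + 4²
x = √(19² - 4²) = √345
dx/dt = (rope/x) · d(rope)/dt = (19/√345) · (-1) = -19√345/345 m/s
The boat approaches at 19√345/345 ≈ 1.023 m/s.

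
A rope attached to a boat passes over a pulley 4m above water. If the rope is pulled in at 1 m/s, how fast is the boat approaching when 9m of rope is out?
9√65/65 ≈ 1.116 m/s

rope² = x² + 4²
x = √(9² - 4²) = √65
dx/dt = (rope/x) · d(rope)/dt = (9/√65) · (-1) = -9√65/65 m/s
The boat approaches at 9√65/65 ≈ 1.116 m/s.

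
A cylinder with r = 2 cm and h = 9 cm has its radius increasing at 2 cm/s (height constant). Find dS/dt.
52π cm²/s

S = 2πrh + 2πr² (lateral + bases)
dS/dt = (2πh + 4πr)·dr/dt = (2π·9 + 4π·2)·2
= 52π cm²/s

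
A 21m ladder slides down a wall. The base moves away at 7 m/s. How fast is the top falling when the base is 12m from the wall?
28√33/33 ≈ 4.874 m/s

x² + y² = 21²
2x·dx/dt + 2y·dy/dt = 0
dy/dt = -x/y · dx/dt = -12/(3√33) · 7 = -28√33/33 m/s
The top is descending at 28√33/33 ≈ 4.874 m/s.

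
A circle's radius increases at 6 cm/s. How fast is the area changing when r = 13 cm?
156π cm²/s

A = πr²
dA/dt = 2πr · dr/dt = 2π(13)(6) = 156π cm²/s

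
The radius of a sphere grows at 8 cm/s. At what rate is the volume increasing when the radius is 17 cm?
9248π cm³/s

V = (4/3)πr³
dV/dt = dV/dr · dr/dt = 4πr² · 8
At r = 17: dV/dt = 9248π cm³/s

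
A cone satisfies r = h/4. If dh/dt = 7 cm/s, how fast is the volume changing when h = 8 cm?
28π cm³/s

V = (1/3)π(h/4)²h = πh³/48
dV/dt = πh²/16 · 7
At h = 8: dV/dt = 28π cm³/s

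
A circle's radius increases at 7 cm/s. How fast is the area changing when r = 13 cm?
182π cm²/s

A = πr²
dA/dt = 2πr · dr/dt = 2π(13)(7) = 182π cm²/s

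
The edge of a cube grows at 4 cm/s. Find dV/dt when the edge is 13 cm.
2028 cm³/s

V = s³
dV/dt = 3s² · ds/dt = 3·13²·4 = 2028 cm³/s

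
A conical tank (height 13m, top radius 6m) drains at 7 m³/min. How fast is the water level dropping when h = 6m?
1183/(1296π) ≈ 0.2906 m/min

r/h = 6/13, so r = (6/13)h
V = (1/3)πr²h = (1/3)π((6/13)h)²h = (12/169)πh³
dV/dh = (36/169)πh²
dh/dt = (dV/dt)/(dV/dh) = -7/((36/169)π·6²) = -1183/(1296π) m/min
The level is dropping at 1183/(1296π) ≈ 0.2906 m/min.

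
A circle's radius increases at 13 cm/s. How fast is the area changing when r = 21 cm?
546π cm²/s

A = πr²
dA/dt = 2πr · dr/dt = 2π(21)(13) = 546π cm²/s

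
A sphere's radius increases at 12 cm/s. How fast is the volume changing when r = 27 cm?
34992π cm³/s

V = (4/3)πr³
dV/dt = dV/dr · dr/dt = 4πr² · 12
At r = 27: dV/dt = 34992π cm³/s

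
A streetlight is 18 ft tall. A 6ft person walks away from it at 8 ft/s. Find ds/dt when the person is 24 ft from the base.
4 ft/s

By similar triangles: 18/(x+s) = 6/s
Solving: s = 6x/12
ds/dt = 6/12 · dx/dt = 1/2 · 8 = 4 ft/s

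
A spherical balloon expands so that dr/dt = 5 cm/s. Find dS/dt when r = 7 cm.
280π cm²/s

S = 4πr²
dS/dt = dS/dr · dr/dt = 8πr · 5
At r = 7: dS/dt = 280π cm²/s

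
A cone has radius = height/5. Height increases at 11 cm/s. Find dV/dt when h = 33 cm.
11979π/25 cm³/s

V = (1/3)π(h/5)²h = πh³/75
dV/dt = πh²/25 · 11
At h = 33: dV/dt = 11979π/25 cm³/s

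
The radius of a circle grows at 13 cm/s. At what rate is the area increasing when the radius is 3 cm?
78π cm²/s

A = πr²
dA/dt = 2πr · dr/dt = 2π(3)(13) = 78π cm²/s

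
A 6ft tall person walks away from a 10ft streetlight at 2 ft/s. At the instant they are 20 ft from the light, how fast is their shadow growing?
3 ft/s

By similar triangles: 10/(x+s) = 6/s
Solving: s = 6x/4
ds/dt = 6/4 · dx/dt = 3/2 · 2 = 3 ft/s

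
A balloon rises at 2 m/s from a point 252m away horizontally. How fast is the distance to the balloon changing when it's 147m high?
14√193/193 ≈ 1.008 m/s

z² = 252² + y²
z = √(252² + 147²) = 21√193
dz/dt = y/z · dy/dt = 147/(21√193) · 2 = 14√193/193 ≈ 1.008 m/s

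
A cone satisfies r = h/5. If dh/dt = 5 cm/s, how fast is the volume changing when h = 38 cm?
1444π/5 cm³/s

V = (1/3)π(h/5)²h = πh³/75
dV/dt = πh²/25 · 5
At h = 38: dV/dt = 1444π/5 cm³/s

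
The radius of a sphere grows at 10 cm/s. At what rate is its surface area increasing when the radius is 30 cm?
2400π cm²/s

S = 4πr²
dS/dt = dS/dr · dr/dt = 8πr · 10
At r = 30: dS/dt = 2400π cm²/s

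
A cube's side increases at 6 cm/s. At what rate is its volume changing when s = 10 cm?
1800 cm³/s

V = s³
dV/dt = 3s² · ds/dt = 3·10²·6 = 1800 cm³/s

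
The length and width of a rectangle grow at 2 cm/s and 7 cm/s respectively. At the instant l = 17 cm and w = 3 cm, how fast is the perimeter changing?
18 cm/s

P = 2(l + w)
dP/dt = 2(dl/dt + dw/dt) = 2(2 + 7) = 18 cm/s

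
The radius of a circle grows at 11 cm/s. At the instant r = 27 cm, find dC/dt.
22π cm/s

C = 2πr
dC/dt = 2π · dr/dt = 2π · 11 = 22π cm/s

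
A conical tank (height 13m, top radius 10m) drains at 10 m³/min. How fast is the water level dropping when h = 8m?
169/(640π) ≈ 0.08405 m/min

r/h = 10/13, so r = (10/13)h
V = (1/3)πr²h = (1/3)π((10/13)h)²h = (100/507)πh³
dV/dh = (100/169)πh²
dh/dt = (dV/dt)/(dV/dh) = -10/((100/169)π·8²) = -169/(640π) m/min
The level is dropping at 169/(640π) ≈ 0.08405 m/min.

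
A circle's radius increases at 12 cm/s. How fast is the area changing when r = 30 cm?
720π cm²/s

A = πr²
dA/dt = 2πr · dr/dt = 2π(30)(12) = 720π cm²/s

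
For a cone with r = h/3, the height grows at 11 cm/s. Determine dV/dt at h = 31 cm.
10571π/9 cm³/s

V = (1/3)π(h/3)²h = πh³/27
dV/dt = πh²/9 · 11
At h = 31: dV/dt = 10571π/9 cm³/s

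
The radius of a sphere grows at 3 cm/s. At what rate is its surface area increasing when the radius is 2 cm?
48π cm²/s

S = 4πr²
dS/dt = dS/dr · dr/dt = 8πr · 3
At r = 2: dS/dt = 48π cm²/s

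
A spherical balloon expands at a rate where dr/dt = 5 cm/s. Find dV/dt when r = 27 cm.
14580π cm³/s

V = (4/3)πr³
dV/dt = dV/dr · dr/dt = 4πr² · 5
At r = 27: dV/dt = 14580π cm³/s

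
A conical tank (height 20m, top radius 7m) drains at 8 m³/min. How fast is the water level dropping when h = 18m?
800/(3969π) ≈ 0.06416 m/min

r/h = 7/20, so r = (7/20)h
V = (1/3)πr²h = (1/3)π((7/20)h)²h = (49/1200)πh³
dV/dh = (49/400)πh²
dh/dt = (dV/dt)/(dV/dh) = -8/((49/400)π·18²) = -800/(3969π) m/min
The level is dropping at 800/(3969π) ≈ 0.06416 m/min.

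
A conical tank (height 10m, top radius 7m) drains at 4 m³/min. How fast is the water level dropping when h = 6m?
100/(441π) ≈ 0.07218 m/min

r/h = 7/10, so r = (7/10)h
V = (1/3)πr²h = (1/3)π((7/10)h)²h = (49/300)πh³
dV/dh = (49/100)πh²
dh/dt = (dV/dt)/(dV/dh) = -4/((49/100)π·6²) = -100/(441π) m/min
The level is dropping at 100/(441π) ≈ 0.07218 m/min.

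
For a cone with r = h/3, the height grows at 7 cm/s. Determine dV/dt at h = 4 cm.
112π/9 cm³/s

V = (1/3)π(h/3)²h = πh³/27
dV/dt = πh²/9 · 7
At h = 4: dV/dt = 112π/9 cm³/s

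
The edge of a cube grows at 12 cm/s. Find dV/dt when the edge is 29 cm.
30276 cm³/s

V = s³
dV/dt = 3s² · ds/dt = 3·29²·12 = 30276 cm³/s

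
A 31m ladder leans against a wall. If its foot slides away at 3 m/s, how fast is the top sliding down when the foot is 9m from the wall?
27√55/220 ≈ 0.9102 m/s

x² + y² = 31²
2x·dx/dt + 2y·dy/dt = 0
dy/dt = -x/y · dx/dt = -9/(4√55) · 3 = -27√55/220 m/s
The top is descending at 27√55/220 ≈ 0.9102 m/s.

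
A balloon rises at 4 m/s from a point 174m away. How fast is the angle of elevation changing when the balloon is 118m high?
0.015747 rad/s

tan(θ) = y/174
sec²(θ) · dθ/dt = (1/174) · dy/dt
dθ/dt = cos²(θ)/174 · 4 = 174/(174² + 118²) · 4
dθ/dt = 0.015747 rad/s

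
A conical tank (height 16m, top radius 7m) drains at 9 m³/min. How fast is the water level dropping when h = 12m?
16/(49π) ≈ 0.1039 m/min

r/h = 7/16, so r = (7/16)h
V = (1/3)πr²h = (1/3)π((7/16)h)²h = (49/768)πh³
dV/dh = (49/256)πh²
dh/dt = (dV/dt)/(dV/dh) = -9/((49/256)π·12²) = -16/(49π) m/min
The level is dropping at 16/(49π) ≈ 0.1039 m/min.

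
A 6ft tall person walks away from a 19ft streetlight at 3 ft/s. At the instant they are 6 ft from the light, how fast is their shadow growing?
18/13 ft/s

By similar triangles: 19/(x+s) = 6/s
Solving: s = 6x/13
ds/dt = 6/13 · dx/dt = 6/13 · 3 = 18/13 ft/s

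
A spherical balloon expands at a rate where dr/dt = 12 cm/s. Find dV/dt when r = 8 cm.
3072π cm³/s

V = (4/3)πr³
dV/dt = dV/dr · dr/dt = 4πr² · 12
At r = 8: dV/dt = 3072π cm³/s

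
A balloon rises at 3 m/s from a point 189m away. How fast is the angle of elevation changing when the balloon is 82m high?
0.013358 rad/s

tan(θ) = y/189
sec²(θ) · dθ/dt = (1/189) · dy/dt
dθ/dt = cos²(θ)/189 · 3 = 189/(189² + 82²) · 3
dθ/dt = 0.013358 rad/s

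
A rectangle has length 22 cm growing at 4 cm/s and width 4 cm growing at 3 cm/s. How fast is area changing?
82 cm²/s

A = lw
dA/dt = w·dl/dt + l·dw/dt = 4·4 + 22·3 = 82 cm²/s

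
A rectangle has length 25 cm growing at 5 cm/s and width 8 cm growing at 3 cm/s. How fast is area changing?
115 cm²/s

A = lw
dA/dt = w·dl/dt + l·dw/dt = 8·5 + 25·3 = 115 cm²/s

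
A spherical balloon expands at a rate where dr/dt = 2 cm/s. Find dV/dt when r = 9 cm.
648π cm³/s

V = (4/3)πr³
dV/dt = dV/dr · dr/dt = 4πr² · 2
At r = 9: dV/dt = 648π cm³/s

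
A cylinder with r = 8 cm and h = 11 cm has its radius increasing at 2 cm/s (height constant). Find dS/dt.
108π cm²/s

S = 2πrh + 2πr² (lateral + bases)
dS/dt = (2πh + 4πr)·dr/dt = (2π·11 + 4π·8)·2
= 108π cm²/s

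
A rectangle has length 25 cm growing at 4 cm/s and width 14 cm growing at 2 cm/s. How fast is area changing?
106 cm²/s

A = lw
dA/dt = w·dl/dt + l·dw/dt = 14·4 + 25·2 = 106 cm²/s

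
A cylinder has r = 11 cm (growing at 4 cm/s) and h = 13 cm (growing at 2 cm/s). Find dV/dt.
1386π cm³/s

V = πr²h
dV/dt = 2πrh·dr/dt + πr²·dh/dt
= 2π(11)(13)(4) + π(11)²(2)
= 1386π cm³/s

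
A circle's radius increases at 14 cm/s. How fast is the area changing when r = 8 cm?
224π cm²/s

A = πr²
dA/dt = 2πr · dr/dt = 2π(8)(14) = 224π cm²/s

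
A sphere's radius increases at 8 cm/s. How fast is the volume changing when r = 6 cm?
1152π cm³/s

V = (4/3)πr³
dV/dt = dV/dr · dr/dt = 4πr² · 8
At r = 6: dV/dt = 1152π cm³/s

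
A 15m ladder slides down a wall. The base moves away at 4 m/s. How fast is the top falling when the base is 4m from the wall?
16√209/209 ≈ 1.107 m/s

x² + y² = 15²
2x·dx/dt + 2y·dy/dt = 0
dy/dt = -x/y · dx/dt = -4/√209 · 4 = -16√209/209 m/s
The top is descending at 16√209/209 ≈ 1.107 m/s.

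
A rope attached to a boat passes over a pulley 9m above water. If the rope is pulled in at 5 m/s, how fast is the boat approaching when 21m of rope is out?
7√10/4 ≈ 5.534 m/s

rope² = x² + 9²
x = √(21² - 9²) = 6√10
dx/dt = (rope/x) · d(rope)/dt = (21/(6√10)) · (-5) = -7√10/4 m/s
The boat approaches at 7√10/4 ≈ 5.534 m/s.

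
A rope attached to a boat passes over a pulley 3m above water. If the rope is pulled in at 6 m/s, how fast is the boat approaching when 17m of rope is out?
51√70/70 ≈ 6.096 m/s

rope² = x² + 3²
x = √(17² - 3²) = 2√70
dx/dt = (rope/x) · d(rope)/dt = (17/(2√70)) · (-6) = -51√70/70 m/s
The boat approaches at 51√70/70 ≈ 6.096 m/s.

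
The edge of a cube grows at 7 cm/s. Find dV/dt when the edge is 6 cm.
756 cm³/s

V = s³
dV/dt = 3s² · ds/dt = 3·6²·7 = 756 cm³/s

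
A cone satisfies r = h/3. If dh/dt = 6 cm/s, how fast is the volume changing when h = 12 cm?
96π cm³/s

V = (1/3)π(h/3)²h = πh³/27
dV/dt = πh²/9 · 6
At h = 12: dV/dt = 96π cm³/s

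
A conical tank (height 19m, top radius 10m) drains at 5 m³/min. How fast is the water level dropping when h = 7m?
361/(980π) ≈ 0.1173 m/min

r/h = 10/19, so r = (10/19)h
V = (1/3)πr²h = (1/3)π((10/19)h)²h = (100/1083)πh³
dV/dh = (100/361)πh²
dh/dt = (dV/dt)/(dV/dh) = -5/((100/361)π·7²) = -361/(980π) m/min
The level is dropping at 361/(980π) ≈ 0.1173 m/min.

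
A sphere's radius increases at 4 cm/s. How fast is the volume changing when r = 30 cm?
14400π cm³/s

V = (4/3)πr³
dV/dt = dV/dr · dr/dt = 4πr² · 4
At r = 30: dV/dt = 14400π cm³/s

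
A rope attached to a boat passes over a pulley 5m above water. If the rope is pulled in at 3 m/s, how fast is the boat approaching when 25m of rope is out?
5√6/4 ≈ 3.062 m/s

rope² = x² + 5²
x = √(25² - 5²) = 10√6
dx/dt = (rope/x) · d(rope)/dt = (25/(10√6)) · (-3) = -5√6/4 m/s
The boat approaches at 5√6/4 ≈ 3.062 m/s.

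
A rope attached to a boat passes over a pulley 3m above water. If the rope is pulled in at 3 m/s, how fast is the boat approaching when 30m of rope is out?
10√11/11 ≈ 3.015 m/s

rope² = x² + 3²
x = √(30² - 3²) = 9√11
dx/dt = (rope/x) · d(rope)/dt = (30/(9√11)) · (-3) = -10√11/11 m/s
The boat approaches at 10√11/11 ≈ 3.015 m/s.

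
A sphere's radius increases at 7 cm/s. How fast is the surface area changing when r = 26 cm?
1456π cm²/s

S = 4πr²
dS/dt = dS/dr · dr/dt = 8πr · 7
At r = 26: dS/dt = 1456π cm²/s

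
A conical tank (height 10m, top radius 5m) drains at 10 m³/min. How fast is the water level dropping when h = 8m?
5/(8π) ≈ 0.1989 m/min

r/h = 5/10, so r = (1/2)h
V = (1/3)πr²h = (1/3)π((1/2)h)²h = (1/12)πh³
dV/dh = (1/4)πh²
dh/dt = (dV/dt)/(dV/dh) = -10/((1/4)π·8²) = -5/(8π) m/min
The level is dropping at 5/(8π) ≈ 0.1989 m/min.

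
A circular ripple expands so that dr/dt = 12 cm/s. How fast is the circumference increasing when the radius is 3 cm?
24π cm/s

C = 2πr
dC/dt = 2π · dr/dt = 2π · 12 = 24π cm/s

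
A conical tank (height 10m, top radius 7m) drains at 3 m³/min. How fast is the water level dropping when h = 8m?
75/(784π) ≈ 0.03045 m/min

r/h = 7/10, so r = (7/10)h
V = (1/3)πr²h = (1/3)π((7/10)h)²h = (49/300)πh³
dV/dh = (49/100)πh²
dh/dt = (dV/dt)/(dV/dh) = -3/((49/100)π·8²) = -75/(784π) m/min
The level is dropping at 75/(784π) ≈ 0.03045 m/min.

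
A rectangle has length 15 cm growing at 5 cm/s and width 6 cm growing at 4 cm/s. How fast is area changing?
90 cm²/s

A = lw
dA/dt = w·dl/dt + l·dw/dt = 6·5 + 15·4 = 90 cm²/s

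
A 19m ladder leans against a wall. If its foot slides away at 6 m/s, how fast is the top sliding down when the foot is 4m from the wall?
8√345/115 ≈ 1.292 m/s

x² + y² = 19²
2x·dx/dt + 2y·dy/dt = 0
dy/dt = -x/y · dx/dt = -4/√345 · 6 = -8√345/115 m/s
The top is descending at 8√345/115 ≈ 1.292 m/s.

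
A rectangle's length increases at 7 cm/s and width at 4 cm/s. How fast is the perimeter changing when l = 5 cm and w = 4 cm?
22 cm/s

P = 2(l + w)
dP/dt = 2(dl/dt + dw/dt) = 2(7 + 4) = 22 cm/s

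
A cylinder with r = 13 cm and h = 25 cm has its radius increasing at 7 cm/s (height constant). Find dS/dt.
714π cm²/s

S = 2πrh + 2πr² (lateral + bases)
dS/dt = (2πh + 4πr)·dr/dt = (2π·25 + 4π·13)·7
= 714π cm²/s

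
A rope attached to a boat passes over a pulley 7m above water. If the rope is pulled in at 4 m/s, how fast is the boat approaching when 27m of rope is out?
27√170/85 ≈ 4.142 m/s

rope² = x² + 7²
x = √(27² - 7²) = 2√170
dx/dt = (rope/x) · d(rope)/dt = (27/(2√170)) · (-4) = -27√170/85 m/s
The boat approaches at 27√170/85 ≈ 4.142 m/s.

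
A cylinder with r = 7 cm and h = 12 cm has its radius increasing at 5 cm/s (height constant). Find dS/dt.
260π cm²/s

S = 2πrh + 2πr² (lateral + bases)
dS/dt = (2πh + 4πr)·dr/dt = (2π·12 + 4π·7)·5
= 260π cm²/s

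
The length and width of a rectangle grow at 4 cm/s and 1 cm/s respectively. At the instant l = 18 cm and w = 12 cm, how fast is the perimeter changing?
10 cm/s

P = 2(l + w)
dP/dt = 2(dl/dt + dw/dt) = 2(4 + 1) = 10 cm/s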